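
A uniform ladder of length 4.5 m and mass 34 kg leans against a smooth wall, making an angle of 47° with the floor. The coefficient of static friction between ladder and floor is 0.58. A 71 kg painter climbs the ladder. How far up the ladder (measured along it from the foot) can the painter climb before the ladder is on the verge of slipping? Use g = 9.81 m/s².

Take moments about the foot of the ladder.
Ladder weight 34×9.81 = 333.5 N acts at 2.25 m along the ladder; its horizontal arm is 2.25·cos47° = 1.534 m → τ = 511.6 N·m clockwise.
Painter weight 71×9.81 = 696.5 N at distance d → arm d·cos47° → τ = 696.5·d·0.682 clockwise.
Wall normal N at the top has arm L sinθ = 3.291 m counterclockwise, so Στ = 0 gives N·3.291 = 511.6 + 475·d.
ΣFy = 0 ⇒ N_floor = 1030 N, so the maximum friction is μ_s·N_floor = 0.58×1030 = 597.4 N. ΣFx = 0 ⇒ N_wall = f, so at the slipping point N = 597.4 N.
Substituting: 597.4×3.291 = 511.6 + 475·d ⇒ d = (1966 − 511.6) / 475 = 3.06 m.

d ≈ 3.06 m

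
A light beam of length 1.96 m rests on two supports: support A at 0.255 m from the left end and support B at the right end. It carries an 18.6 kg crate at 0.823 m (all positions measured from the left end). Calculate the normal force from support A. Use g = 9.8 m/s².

About support B:
Crate: 18.6 × 9.8 = 182.3 N down at 0.823 m → arm 1.137 m, τ = 182.3 × 1.137 = 207.3 N·m counterclockwise.
Net load moment about support B = 207.3 N·m counterclockwise.
Reaction R at support A is upward at 0.255 m, arm 1.705 m → moment R × 1.705 clockwise.
Setting net torque to zero: R × 1.705 = 207.3 → R = 122 N.

R_A ≈ 122 N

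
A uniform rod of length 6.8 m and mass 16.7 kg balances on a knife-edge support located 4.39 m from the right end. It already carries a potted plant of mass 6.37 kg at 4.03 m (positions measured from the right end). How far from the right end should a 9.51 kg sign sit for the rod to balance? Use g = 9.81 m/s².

About the knife-edge support (at 4.39 m from the right end):
Beam weight: 16.7 × 9.81 = 163.8 N down at 3.4 m → arm 0.99 m, τ = 163.8 × 0.99 = 162.2 N·m clockwise.
Potted plant: 6.37 × 9.81 = 62.49 N down at 4.03 m → arm 0.36 m, τ = 62.49 × 0.36 = 22.5 N·m clockwise.
Net moment of existing loads = 184.7 N·m clockwise.
The sign weighs 9.51 × 9.81 = 93.29 N and must supply an equal counterclockwise moment, so its lever arm about the knife-edge support is 184.7 / 93.29 = 1.98 m.
That puts it at 4.39 + 1.98 = 6.37 m from the right end.

x ≈ 6.37 m from the right end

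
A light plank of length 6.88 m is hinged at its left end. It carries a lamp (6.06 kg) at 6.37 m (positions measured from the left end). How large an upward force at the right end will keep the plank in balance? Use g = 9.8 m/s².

F ≈ 55 N

Choose the left end as the axis so the unknown pivot reaction has zero arm there.
Lamp: 6.06 × 9.8 = 59.39 N down at 6.37 m → arm 6.37 m, τ = 59.39 × 6.37 = 378.3 N·m clockwise.
Net moment of the loads = 378.3 N·m clockwise.
The upward force F acts at the right end, arm 6.88 m, giving F × 6.88 counterclockwise.
Στ = 0 ⇒ F × 6.88 = 378.3 ⇒ F = 378.3 / 6.88 = 55 N.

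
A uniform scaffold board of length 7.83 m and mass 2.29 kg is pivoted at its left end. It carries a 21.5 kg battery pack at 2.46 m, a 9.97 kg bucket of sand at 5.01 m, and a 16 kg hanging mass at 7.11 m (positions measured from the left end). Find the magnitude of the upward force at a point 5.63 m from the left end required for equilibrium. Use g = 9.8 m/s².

About the left end:
Beam weight: 2.29 × 9.8 = 22.44 N down at 3.915 m → arm 3.915 m, τ = 22.44 × 3.915 = 87.85 N·m clockwise.
Battery pack: 21.5 × 9.8 = 210.7 N down at 2.46 m → arm 2.46 m, τ = 210.7 × 2.46 = 518.3 N·m clockwise.
Bucket of sand: 9.97 × 9.8 = 97.71 N down at 5.01 m → arm 5.01 m, τ = 97.71 × 5.01 = 489.5 N·m clockwise.
Hanging mass: 16 × 9.8 = 156.8 N down at 7.11 m → arm 7.11 m, τ = 156.8 × 7.11 = 1115 N·m clockwise.
Net moment of the loads = 2211 N·m clockwise.
The upward force F acts at a point 5.63 m from the left end, arm 5.63 m, giving F × 5.63 counterclockwise.
Στ = 0 ⇒ F × 5.63 = 2211 ⇒ F = 2211 / 5.63 = 393 N.

F ≈ 393 N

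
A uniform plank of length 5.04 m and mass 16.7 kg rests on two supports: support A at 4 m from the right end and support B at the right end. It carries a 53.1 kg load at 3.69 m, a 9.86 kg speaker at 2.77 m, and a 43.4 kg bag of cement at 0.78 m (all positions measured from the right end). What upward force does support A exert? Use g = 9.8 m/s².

About support B:
Beam weight: 16.7 × 9.8 = 163.7 N down at 2.52 m → arm 2.52 m, τ = 163.7 × 2.52 = 412.5 N·m counterclockwise.
Load: 53.1 × 9.8 = 520.4 N down at 3.69 m → arm 3.69 m, τ = 520.4 × 3.69 = 1920 N·m counterclockwise.
Speaker: 9.86 × 9.8 = 96.63 N down at 2.77 m → arm 2.77 m, τ = 96.63 × 2.77 = 267.7 N·m counterclockwise.
Bag of cement: 43.4 × 9.8 = 425.3 N down at 0.78 m → arm 0.78 m, τ = 425.3 × 0.78 = 331.7 N·m counterclockwise.
Net load moment about support B = 2932 N·m counterclockwise.
Reaction R at support A is upward at 4 m, arm 4 m → moment R × 4 clockwise.
Setting net torque to zero: R × 4 = 2932 → R = 733 N.

R_A ≈ 733 N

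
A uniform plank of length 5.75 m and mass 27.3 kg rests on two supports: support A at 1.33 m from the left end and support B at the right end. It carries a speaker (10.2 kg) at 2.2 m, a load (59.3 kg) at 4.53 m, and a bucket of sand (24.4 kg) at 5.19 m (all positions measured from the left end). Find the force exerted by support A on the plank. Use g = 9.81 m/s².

Take moments about support B.
Beam weight: 27.3 × 9.81 = 267.8 N down at 2.875 m → arm 2.875 m, τ = 267.8 × 2.875 = 769.9 N·m counterclockwise.
Speaker: 10.2 × 9.81 = 100.1 N down at 2.2 m → arm 3.55 m, τ = 100.1 × 3.55 = 355.4 N·m counterclockwise.
Load: 59.3 × 9.81 = 581.7 N down at 4.53 m → arm 1.22 m, τ = 581.7 × 1.22 = 709.7 N·m counterclockwise.
Bucket of sand: 24.4 × 9.81 = 239.4 N down at 5.19 m → arm 0.56 m, τ = 239.4 × 0.56 = 134.1 N·m counterclockwise.
Net load moment about support B = 1969 N·m counterclockwise.
Reaction R at support A is upward at 1.33 m, arm 4.42 m → moment R × 4.42 clockwise.
Setting net torque to zero: R × 4.42 = 1969 → R = 445 N.

R_A ≈ 445 N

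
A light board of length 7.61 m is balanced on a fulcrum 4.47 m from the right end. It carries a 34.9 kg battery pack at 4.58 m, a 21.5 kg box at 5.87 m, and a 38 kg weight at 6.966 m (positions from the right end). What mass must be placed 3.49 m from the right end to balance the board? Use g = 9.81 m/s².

m ≈ 131 kg

Choose the fulcrum (at 4.47 m from the right end) as the axis so the support reaction has zero arm there.
Battery pack: 34.9 × 9.81 = 342.4 N down at 4.58 m → arm 0.11 m, τ = 342.4 × 0.11 = 37.66 N·m counterclockwise.
Box: 21.5 × 9.81 = 210.9 N down at 5.87 m → arm 1.4 m, τ = 210.9 × 1.4 = 295.3 N·m counterclockwise.
Weight: 38 × 9.81 = 372.8 N down at 6.966 m → arm 2.496 m, τ = 372.8 × 2.496 = 930.5 N·m counterclockwise.
Net moment of known loads = 1263 N·m counterclockwise.
An unknown mass m at 3.49 m has arm 0.98 m; its moment is m·g·0.98 clockwise.
For rotational equilibrium, m × 9.81 × 0.98 = 1263, so m = 1263 / (9.81 × 0.98) = 131 kg.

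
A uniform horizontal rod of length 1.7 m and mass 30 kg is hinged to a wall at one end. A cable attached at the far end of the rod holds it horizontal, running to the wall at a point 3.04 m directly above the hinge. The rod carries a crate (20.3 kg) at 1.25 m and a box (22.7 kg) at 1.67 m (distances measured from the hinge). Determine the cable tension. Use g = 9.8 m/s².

Sum moments about the hinge (the unknown hinge reaction has zero arm there).
Beam weight: 30 × 9.8 = 294 N down at 0.85 m → arm 0.85 m, τ = 294 × 0.85 = 249.9 N·m clockwise.
Crate: 20.3 × 9.8 = 198.9 N down at 1.25 m → arm 1.25 m, τ = 198.9 × 1.25 = 248.6 N·m clockwise.
Box: 22.7 × 9.8 = 222.5 N down at 1.67 m → arm 1.67 m, τ = 222.5 × 1.67 = 371.6 N·m clockwise.
Total clockwise load moment = 870.1 N·m.
The cable tension T acts at 1.7 m; only its component perpendicular to the rod, T sinθ, produces torque. sinθ = h/√(h²+d²) = 3.04/√(3.04²+1.7²) = 0.8728.
Setting net torque to zero: T × 1.7 × 0.8728 = 870.1 → T = 870.1 / 1.484 = 586 N.

T ≈ 586 N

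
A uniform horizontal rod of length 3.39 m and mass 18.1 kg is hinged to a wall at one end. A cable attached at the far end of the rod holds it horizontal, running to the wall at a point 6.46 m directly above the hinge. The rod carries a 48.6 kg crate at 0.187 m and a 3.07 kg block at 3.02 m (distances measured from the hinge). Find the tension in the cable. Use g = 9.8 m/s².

Taking torques about the hinge:
Beam weight: 18.1 × 9.8 = 177.4 N down at 1.695 m → arm 1.695 m, τ = 177.4 × 1.695 = 300.7 N·m clockwise.
Crate: 48.6 × 9.8 = 476.3 N down at 0.187 m → arm 0.187 m, τ = 476.3 × 0.187 = 89.07 N·m clockwise.
Block: 3.07 × 9.8 = 30.09 N down at 3.02 m → arm 3.02 m, τ = 30.09 × 3.02 = 90.87 N·m clockwise.
Total clockwise load moment = 480.6 N·m.
The cable tension T acts at 3.39 m; only its component perpendicular to the rod, T sinθ, produces torque. sinθ = h/√(h²+d²) = 6.46/√(6.46²+3.39²) = 0.8855.
Setting net torque to zero: T × 3.39 × 0.8855 = 480.6 → T = 480.6 / 3.002 = 160 N.

T ≈ 160 N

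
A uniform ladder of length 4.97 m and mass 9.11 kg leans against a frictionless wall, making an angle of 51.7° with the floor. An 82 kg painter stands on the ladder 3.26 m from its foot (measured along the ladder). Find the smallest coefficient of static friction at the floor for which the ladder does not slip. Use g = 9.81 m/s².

μ_min ≈ 0.506

Sum moments about the foot of the ladder (the floor normal and friction both act there and drop out).
Ladder weight 9.11×9.81 = 89.37 N acts at 2.485 m along the ladder; its horizontal arm is 2.485·cos51.7° = 1.54 m → τ = 137.6 N·m clockwise.
Painter: 82×9.81 = 804.4 N at 3.26 m → arm 2.02 m → τ = 1625 N·m clockwise.
Wall normal N acts horizontally at the top; its moment arm is the height L sinθ = 4.97·sin51.7° = 3.9 m, counterclockwise.
For rotational equilibrium, N × 3.9 = 1763, so N = 452.1 N.
ΣFx = 0 ⇒ f = N_wall = 452.1 N. ΣFy = 0 ⇒ N_floor = 893.8 N.
μ_min = f / N_floor = 452.1 / 893.8 = 0.506.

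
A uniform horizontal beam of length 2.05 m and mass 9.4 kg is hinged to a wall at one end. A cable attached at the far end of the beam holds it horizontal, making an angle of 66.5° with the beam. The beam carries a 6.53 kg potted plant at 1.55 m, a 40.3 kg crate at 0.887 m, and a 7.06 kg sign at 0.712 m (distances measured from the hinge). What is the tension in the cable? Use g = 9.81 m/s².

T ≈ 316 N

Sum moments about the hinge (the unknown hinge reaction has zero arm there).
Beam weight: 9.4 × 9.81 = 92.21 N down at 1.025 m → arm 1.025 m, τ = 92.21 × 1.025 = 94.52 N·m clockwise.
Potted plant: 6.53 × 9.81 = 64.06 N down at 1.55 m → arm 1.55 m, τ = 64.06 × 1.55 = 99.29 N·m clockwise.
Crate: 40.3 × 9.81 = 395.3 N down at 0.887 m → arm 0.887 m, τ = 395.3 × 0.887 = 350.6 N·m clockwise.
Sign: 7.06 × 9.81 = 69.26 N down at 0.712 m → arm 0.712 m, τ = 69.26 × 0.712 = 49.31 N·m clockwise.
Total clockwise load moment = 593.7 N·m.
The cable tension T acts at 2.05 m; only its component perpendicular to the beam, T sinθ, produces torque. sin 66.5° = 0.9171.
Balancing moments: T × 2.05 × 0.9171 = 593.7, giving T = 593.7 / 1.88 = 316 N.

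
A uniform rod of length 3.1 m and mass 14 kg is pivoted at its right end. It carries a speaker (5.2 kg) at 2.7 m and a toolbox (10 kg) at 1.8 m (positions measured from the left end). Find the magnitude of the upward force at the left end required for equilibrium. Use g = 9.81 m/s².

Sum moments about the right end (the unknown pivot reaction has zero arm there).
Beam weight: 14 × 9.81 = 137.3 N down at 1.55 m → arm 1.55 m, τ = 137.3 × 1.55 = 212.8 N·m counterclockwise.
Speaker: 5.2 × 9.81 = 51.01 N down at 2.7 m → arm 0.4 m, τ = 51.01 × 0.4 = 20.4 N·m counterclockwise.
Toolbox: 10 × 9.81 = 98.1 N down at 1.8 m → arm 1.3 m, τ = 98.1 × 1.3 = 127.5 N·m counterclockwise.
Net moment of the loads = 360.7 N·m counterclockwise.
The upward force F acts at the left end, arm 3.1 m, giving F × 3.1 clockwise.
For rotational equilibrium, F × 3.1 = 360.7, so F = 360.7 / 3.1 = 116 N.

F ≈ 116 N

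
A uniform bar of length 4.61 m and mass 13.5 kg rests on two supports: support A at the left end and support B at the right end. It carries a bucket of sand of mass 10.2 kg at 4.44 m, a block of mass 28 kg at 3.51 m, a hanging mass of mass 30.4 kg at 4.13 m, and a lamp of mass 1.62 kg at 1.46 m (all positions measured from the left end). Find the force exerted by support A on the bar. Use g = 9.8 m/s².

R_A ≈ 177 N

Taking torques about support B:
Beam weight: 13.5 × 9.8 = 132.3 N down at 2.305 m → arm 2.305 m, τ = 132.3 × 2.305 = 305 N·m counterclockwise.
Bucket of sand: 10.2 × 9.8 = 99.96 N down at 4.44 m → arm 0.17 m, τ = 99.96 × 0.17 = 16.99 N·m counterclockwise.
Block: 28 × 9.8 = 274.4 N down at 3.51 m → arm 1.1 m, τ = 274.4 × 1.1 = 301.8 N·m counterclockwise.
Hanging mass: 30.4 × 9.8 = 297.9 N down at 4.13 m → arm 0.48 m, τ = 297.9 × 0.48 = 143 N·m counterclockwise.
Lamp: 1.62 × 9.8 = 15.88 N down at 1.46 m → arm 3.15 m, τ = 15.88 × 3.15 = 50.02 N·m counterclockwise.
Net load moment about support B = 816.8 N·m counterclockwise.
Reaction R at support A is upward at 0 m, arm 4.61 m → moment R × 4.61 clockwise.
Στ = 0 ⇒ R × 4.61 = 816.8 ⇒ R = 177 N.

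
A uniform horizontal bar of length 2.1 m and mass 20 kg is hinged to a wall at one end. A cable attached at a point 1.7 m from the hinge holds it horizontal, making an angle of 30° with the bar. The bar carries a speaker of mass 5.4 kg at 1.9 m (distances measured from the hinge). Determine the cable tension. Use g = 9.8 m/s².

Taking torques about the hinge:
Beam weight: 20 × 9.8 = 196 N down at 1.05 m → arm 1.05 m, τ = 196 × 1.05 = 205.8 N·m clockwise.
Speaker: 5.4 × 9.8 = 52.92 N down at 1.9 m → arm 1.9 m, τ = 52.92 × 1.9 = 100.5 N·m clockwise.
Total clockwise load moment = 306.3 N·m.
The cable tension T acts at 1.7 m; only its component perpendicular to the bar, T sinθ, produces torque. sin 30° = 0.5.
For rotational equilibrium, T × 1.7 × 0.5 = 306.3, so T = 306.3 / 0.85 = 360 N.

T ≈ 360 N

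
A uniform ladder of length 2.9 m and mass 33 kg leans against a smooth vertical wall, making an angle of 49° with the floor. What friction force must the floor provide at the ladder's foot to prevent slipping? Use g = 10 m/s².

f ≈ 143 N

Take moments about the foot of the ladder.
Ladder weight 33×10 = 330 N acts at 1.45 m along the ladder; its horizontal arm is 1.45·cos49° = 0.9513 m → τ = 313.9 N·m clockwise.
Wall normal N acts horizontally at the top; its moment arm is the height L sinθ = 2.9·sin49° = 2.189 m, counterclockwise.
Στ = 0 ⇒ N × 2.189 = 313.9 ⇒ N = 143 N.
ΣFx = 0: friction at the foot balances the wall's push, so f = N_wall = 143 N.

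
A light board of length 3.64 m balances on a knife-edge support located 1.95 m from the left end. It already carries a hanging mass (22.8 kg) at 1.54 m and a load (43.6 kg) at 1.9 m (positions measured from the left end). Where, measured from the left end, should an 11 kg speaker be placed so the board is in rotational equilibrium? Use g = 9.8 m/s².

x ≈ 3 m from the left end

Choose the knife-edge support (at 1.95 m from the left end) as the axis so the support reaction has zero arm there.
Hanging mass: 22.8 × 9.8 = 223.4 N down at 1.54 m → arm 0.41 m, τ = 223.4 × 0.41 = 91.59 N·m counterclockwise.
Load: 43.6 × 9.8 = 427.3 N down at 1.9 m → arm 0.05 m, τ = 427.3 × 0.05 = 21.37 N·m counterclockwise.
Net moment of existing loads = 113 N·m counterclockwise.
The speaker weighs 11 × 9.8 = 107.8 N and must supply an equal clockwise moment, so its lever arm about the knife-edge support is 113 / 107.8 = 1.05 m.
That puts it at 1.95 + 1.05 = 3 m from the left end.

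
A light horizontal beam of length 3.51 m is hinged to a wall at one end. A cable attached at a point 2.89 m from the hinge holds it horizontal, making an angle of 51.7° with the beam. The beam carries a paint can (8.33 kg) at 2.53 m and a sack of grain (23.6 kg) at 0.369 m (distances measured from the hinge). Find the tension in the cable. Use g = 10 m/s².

T ≈ 131 N

About the hinge:
Paint can: 8.33 × 10 = 83.3 N down at 2.53 m → arm 2.53 m, τ = 83.3 × 2.53 = 210.7 N·m clockwise.
Sack of grain: 23.6 × 10 = 236 N down at 0.369 m → arm 0.369 m, τ = 236 × 0.369 = 87.08 N·m clockwise.
Total clockwise load moment = 297.8 N·m.
The cable tension T acts at 2.89 m; only its component perpendicular to the beam, T sinθ, produces torque. sin 51.7° = 0.7848.
For rotational equilibrium, T × 2.89 × 0.7848 = 297.8, so T = 297.8 / 2.268 = 131 N.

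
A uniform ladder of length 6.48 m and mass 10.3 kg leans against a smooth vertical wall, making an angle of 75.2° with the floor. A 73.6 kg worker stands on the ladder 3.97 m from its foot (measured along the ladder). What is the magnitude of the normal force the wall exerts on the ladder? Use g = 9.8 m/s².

N_wall ≈ 130 N

Taking torques about the foot of the ladder:
Ladder weight 10.3×9.8 = 100.9 N acts at 3.24 m along the ladder; its horizontal arm is 3.24·cos75.2° = 0.8276 m → τ = 83.5 N·m clockwise.
Worker: 73.6×9.8 = 721.3 N at 3.97 m → arm 1.014 m → τ = 731.4 N·m clockwise.
Wall normal N acts horizontally at the top; its moment arm is the height L sinθ = 6.48·sin75.2° = 6.265 m, counterclockwise.
Setting net torque to zero: N × 6.265 = 814.9 → N = 130 N.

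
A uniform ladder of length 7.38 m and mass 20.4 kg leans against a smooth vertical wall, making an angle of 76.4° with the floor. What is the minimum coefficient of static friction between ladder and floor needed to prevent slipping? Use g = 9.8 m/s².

μ_min ≈ 0.121

About the foot of the ladder:
Ladder weight 20.4×9.8 = 199.9 N acts at 3.69 m along the ladder; its horizontal arm is 3.69·cos76.4° = 0.8677 m → τ = 173.5 N·m clockwise.
Wall normal N acts horizontally at the top; its moment arm is the height L sinθ = 7.38·sin76.4° = 7.173 m, counterclockwise.
For rotational equilibrium, N × 7.173 = 173.5, so N = 24.19 N.
ΣFx = 0 ⇒ f = N_wall = 24.19 N. ΣFy = 0 ⇒ N_floor = 199.9 N.
μ_min = f / N_floor = 24.19 / 199.9 = 0.121.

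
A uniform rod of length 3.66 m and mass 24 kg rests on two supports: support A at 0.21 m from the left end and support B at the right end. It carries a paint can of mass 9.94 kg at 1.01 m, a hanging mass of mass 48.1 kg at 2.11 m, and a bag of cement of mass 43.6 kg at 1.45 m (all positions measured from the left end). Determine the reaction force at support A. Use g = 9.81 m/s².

Take moments about support B.
Beam weight: 24 × 9.81 = 235.4 N down at 1.83 m → arm 1.83 m, τ = 235.4 × 1.83 = 430.8 N·m counterclockwise.
Paint can: 9.94 × 9.81 = 97.51 N down at 1.01 m → arm 2.65 m, τ = 97.51 × 2.65 = 258.4 N·m counterclockwise.
Hanging mass: 48.1 × 9.81 = 471.9 N down at 2.11 m → arm 1.55 m, τ = 471.9 × 1.55 = 731.4 N·m counterclockwise.
Bag of cement: 43.6 × 9.81 = 427.7 N down at 1.45 m → arm 2.21 m, τ = 427.7 × 2.21 = 945.2 N·m counterclockwise.
Net load moment about support B = 2366 N·m counterclockwise.
Reaction R at support A is upward at 0.21 m, arm 3.45 m → moment R × 3.45 clockwise.
Στ = 0 ⇒ R × 3.45 = 2366 ⇒ R = 686 N.

R_A ≈ 686 N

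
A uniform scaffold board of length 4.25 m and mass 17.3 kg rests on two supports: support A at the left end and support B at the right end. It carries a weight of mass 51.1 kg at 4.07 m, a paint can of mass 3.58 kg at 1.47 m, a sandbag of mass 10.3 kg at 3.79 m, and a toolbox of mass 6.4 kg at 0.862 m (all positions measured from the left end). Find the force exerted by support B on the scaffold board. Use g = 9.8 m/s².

Sum moments about support A (its reaction then has zero moment arm).
Beam weight: 17.3 × 9.8 = 169.5 N down at 2.125 m → arm 2.125 m, τ = 169.5 × 2.125 = 360.2 N·m clockwise.
Weight: 51.1 × 9.8 = 500.8 N down at 4.07 m → arm 4.07 m, τ = 500.8 × 4.07 = 2038 N·m clockwise.
Paint can: 3.58 × 9.8 = 35.08 N down at 1.47 m → arm 1.47 m, τ = 35.08 × 1.47 = 51.57 N·m clockwise.
Sandbag: 10.3 × 9.8 = 100.9 N down at 3.79 m → arm 3.79 m, τ = 100.9 × 3.79 = 382.4 N·m clockwise.
Toolbox: 6.4 × 9.8 = 62.72 N down at 0.862 m → arm 0.862 m, τ = 62.72 × 0.862 = 54.06 N·m clockwise.
Net load moment about support A = 2886 N·m clockwise.
Reaction R at support B is upward at 4.25 m, arm 4.25 m → moment R × 4.25 counterclockwise.
Balancing moments: R × 4.25 = 2886, giving R = 679 N.

R_B ≈ 679 N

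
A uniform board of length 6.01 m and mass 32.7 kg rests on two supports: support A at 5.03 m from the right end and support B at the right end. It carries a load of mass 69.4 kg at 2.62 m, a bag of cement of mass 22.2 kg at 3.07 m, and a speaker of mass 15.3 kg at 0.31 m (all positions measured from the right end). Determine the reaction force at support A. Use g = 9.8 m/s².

Taking torques about support B:
Beam weight: 32.7 × 9.8 = 320.5 N down at 3.005 m → arm 3.005 m, τ = 320.5 × 3.005 = 963.1 N·m counterclockwise.
Load: 69.4 × 9.8 = 680.1 N down at 2.62 m → arm 2.62 m, τ = 680.1 × 2.62 = 1782 N·m counterclockwise.
Bag of cement: 22.2 × 9.8 = 217.6 N down at 3.07 m → arm 3.07 m, τ = 217.6 × 3.07 = 668 N·m counterclockwise.
Speaker: 15.3 × 9.8 = 149.9 N down at 0.31 m → arm 0.31 m, τ = 149.9 × 0.31 = 46.47 N·m counterclockwise.
Net load moment about support B = 3460 N·m counterclockwise.
Reaction R at support A is upward at 5.03 m, arm 5.03 m → moment R × 5.03 clockwise.
Setting net torque to zero: R × 5.03 = 3460 → R = 688 N.

R_A ≈ 688 N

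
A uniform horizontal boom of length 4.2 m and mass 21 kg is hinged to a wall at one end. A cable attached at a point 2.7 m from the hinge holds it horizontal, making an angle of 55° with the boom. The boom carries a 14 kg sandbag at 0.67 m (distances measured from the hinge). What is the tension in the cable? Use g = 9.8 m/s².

Sum moments about the hinge (the unknown hinge reaction has zero arm there).
Beam weight: 21 × 9.8 = 205.8 N down at 2.1 m → arm 2.1 m, τ = 205.8 × 2.1 = 432.2 N·m clockwise.
Sandbag: 14 × 9.8 = 137.2 N down at 0.67 m → arm 0.67 m, τ = 137.2 × 0.67 = 91.92 N·m clockwise.
Total clockwise load moment = 524.1 N·m.
The cable tension T acts at 2.7 m; only its component perpendicular to the boom, T sinθ, produces torque. sin 55° = 0.8192.
For rotational equilibrium, T × 2.7 × 0.8192 = 524.1, so T = 524.1 / 2.212 = 237 N.

T ≈ 237 N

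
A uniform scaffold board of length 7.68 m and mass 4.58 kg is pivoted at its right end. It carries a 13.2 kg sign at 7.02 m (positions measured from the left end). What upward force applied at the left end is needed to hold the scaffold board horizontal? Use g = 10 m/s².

F ≈ 34.2 N

About the right end:
Beam weight: 4.58 × 10 = 45.8 N down at 3.84 m → arm 3.84 m, τ = 45.8 × 3.84 = 175.9 N·m counterclockwise.
Sign: 13.2 × 10 = 132 N down at 7.02 m → arm 0.66 m, τ = 132 × 0.66 = 87.12 N·m counterclockwise.
Net moment of the loads = 263 N·m counterclockwise.
The upward force F acts at the left end, arm 7.68 m, giving F × 7.68 clockwise.
Setting net torque to zero: F × 7.68 = 263 → F = 263 / 7.68 = 34.2 N.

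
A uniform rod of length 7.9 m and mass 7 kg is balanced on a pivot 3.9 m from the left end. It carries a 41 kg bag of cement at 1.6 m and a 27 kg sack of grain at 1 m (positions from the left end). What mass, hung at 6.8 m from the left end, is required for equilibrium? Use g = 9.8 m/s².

m ≈ 59.4 kg

Choose the pivot (at 3.9 m from the left end) as the axis so the support reaction has zero arm there.
Beam weight: 7 × 9.8 = 68.6 N down at 3.95 m → arm 0.05 m, τ = 68.6 × 0.05 = 3.43 N·m clockwise.
Bag of cement: 41 × 9.8 = 401.8 N down at 1.6 m → arm 2.3 m, τ = 401.8 × 2.3 = 924.1 N·m counterclockwise.
Sack of grain: 27 × 9.8 = 264.6 N down at 1 m → arm 2.9 m, τ = 264.6 × 2.9 = 767.3 N·m counterclockwise.
Net moment of known loads = 1688 N·m counterclockwise.
An unknown mass m at 6.8 m has arm 2.9 m; its moment is m·g·2.9 clockwise.
Balancing moments: m × 9.8 × 2.9 = 1688, giving m = 1688 / (9.8 × 2.9) = 59.4 kg.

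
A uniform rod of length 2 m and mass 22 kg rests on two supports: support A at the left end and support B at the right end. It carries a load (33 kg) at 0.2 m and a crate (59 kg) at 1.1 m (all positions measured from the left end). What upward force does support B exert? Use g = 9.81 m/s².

R_B ≈ 459 N

About support A:
Beam weight: 22 × 9.81 = 215.8 N down at 1 m → arm 1 m, τ = 215.8 × 1 = 215.8 N·m clockwise.
Load: 33 × 9.81 = 323.7 N down at 0.2 m → arm 0.2 m, τ = 323.7 × 0.2 = 64.74 N·m clockwise.
Crate: 59 × 9.81 = 578.8 N down at 1.1 m → arm 1.1 m, τ = 578.8 × 1.1 = 636.7 N·m clockwise.
Net load moment about support A = 917.2 N·m clockwise.
Reaction R at support B is upward at 2 m, arm 2 m → moment R × 2 counterclockwise.
Setting net torque to zero: R × 2 = 917.2 → R = 459 N.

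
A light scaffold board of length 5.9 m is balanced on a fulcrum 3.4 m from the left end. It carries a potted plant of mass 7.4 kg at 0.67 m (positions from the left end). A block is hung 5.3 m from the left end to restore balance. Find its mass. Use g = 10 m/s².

Taking torques about the fulcrum (at 3.4 m from the left end):
Potted plant: 7.4 × 10 = 74 N down at 0.67 m → arm 2.73 m, τ = 74 × 2.73 = 202 N·m counterclockwise.
Net moment of known loads = 202 N·m counterclockwise.
An unknown mass m at 5.3 m has arm 1.9 m; its moment is m·g·1.9 clockwise.
For rotational equilibrium, m × 10 × 1.9 = 202, so m = 202 / (10 × 1.9) = 10.6 kg.

m ≈ 10.6 kg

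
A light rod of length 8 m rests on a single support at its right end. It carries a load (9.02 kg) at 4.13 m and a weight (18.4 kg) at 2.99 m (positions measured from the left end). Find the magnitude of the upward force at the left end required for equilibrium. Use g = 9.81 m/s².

F ≈ 156 N

Taking torques about the right end:
Load: 9.02 × 9.81 = 88.49 N down at 4.13 m → arm 3.87 m, τ = 88.49 × 3.87 = 342.5 N·m counterclockwise.
Weight: 18.4 × 9.81 = 180.5 N down at 2.99 m → arm 5.01 m, τ = 180.5 × 5.01 = 904.3 N·m counterclockwise.
Net moment of the loads = 1247 N·m counterclockwise.
The upward force F acts at the left end, arm 8 m, giving F × 8 clockwise.
Setting net torque to zero: F × 8 = 1247 → F = 1247 / 8 = 156 N.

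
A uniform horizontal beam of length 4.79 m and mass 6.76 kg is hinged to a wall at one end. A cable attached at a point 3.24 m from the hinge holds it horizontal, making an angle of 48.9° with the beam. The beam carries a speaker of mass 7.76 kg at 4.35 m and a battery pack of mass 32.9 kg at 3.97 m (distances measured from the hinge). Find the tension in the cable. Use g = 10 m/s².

T ≈ 740 N

About the hinge:
Beam weight: 6.76 × 10 = 67.6 N down at 2.395 m → arm 2.395 m, τ = 67.6 × 2.395 = 161.9 N·m clockwise.
Speaker: 7.76 × 10 = 77.6 N down at 4.35 m → arm 4.35 m, τ = 77.6 × 4.35 = 337.6 N·m clockwise.
Battery pack: 32.9 × 10 = 329 N down at 3.97 m → arm 3.97 m, τ = 329 × 3.97 = 1306 N·m clockwise.
Total clockwise load moment = 1806 N·m.
The cable tension T acts at 3.24 m; only its component perpendicular to the beam, T sinθ, produces torque. sin 48.9° = 0.7536.
Balancing moments: T × 3.24 × 0.7536 = 1806, giving T = 1806 / 2.442 = 740 N.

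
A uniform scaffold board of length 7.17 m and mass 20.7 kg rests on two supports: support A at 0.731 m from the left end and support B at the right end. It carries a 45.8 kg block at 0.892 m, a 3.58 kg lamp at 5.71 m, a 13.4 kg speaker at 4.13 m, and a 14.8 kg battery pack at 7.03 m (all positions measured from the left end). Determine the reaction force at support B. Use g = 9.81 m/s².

Choose support A as the axis so its reaction then has zero moment arm.
Beam weight: 20.7 × 9.81 = 203.1 N down at 3.585 m → arm 2.854 m, τ = 203.1 × 2.854 = 579.6 N·m clockwise.
Block: 45.8 × 9.81 = 449.3 N down at 0.892 m → arm 0.161 m, τ = 449.3 × 0.161 = 72.34 N·m clockwise.
Lamp: 3.58 × 9.81 = 35.12 N down at 5.71 m → arm 4.979 m, τ = 35.12 × 4.979 = 174.9 N·m clockwise.
Speaker: 13.4 × 9.81 = 131.5 N down at 4.13 m → arm 3.399 m, τ = 131.5 × 3.399 = 447 N·m clockwise.
Battery pack: 14.8 × 9.81 = 145.2 N down at 7.03 m → arm 6.299 m, τ = 145.2 × 6.299 = 914.6 N·m clockwise.
Net load moment about support A = 2188 N·m clockwise.
Reaction R at support B is upward at 7.17 m, arm 6.439 m → moment R × 6.439 counterclockwise.
For rotational equilibrium, R × 6.439 = 2188, so R = 340 N.

R_B ≈ 340 N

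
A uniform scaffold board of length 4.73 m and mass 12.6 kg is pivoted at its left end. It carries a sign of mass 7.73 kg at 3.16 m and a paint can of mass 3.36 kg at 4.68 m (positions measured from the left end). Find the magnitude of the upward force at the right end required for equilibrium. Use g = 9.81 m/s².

F ≈ 145 N

Taking torques about the left end:
Beam weight: 12.6 × 9.81 = 123.6 N down at 2.365 m → arm 2.365 m, τ = 123.6 × 2.365 = 292.3 N·m clockwise.
Sign: 7.73 × 9.81 = 75.83 N down at 3.16 m → arm 3.16 m, τ = 75.83 × 3.16 = 239.6 N·m clockwise.
Paint can: 3.36 × 9.81 = 32.96 N down at 4.68 m → arm 4.68 m, τ = 32.96 × 4.68 = 154.3 N·m clockwise.
Net moment of the loads = 686.2 N·m clockwise.
The upward force F acts at the right end, arm 4.73 m, giving F × 4.73 counterclockwise.
Στ = 0 ⇒ F × 4.73 = 686.2 ⇒ F = 686.2 / 4.73 = 145 N.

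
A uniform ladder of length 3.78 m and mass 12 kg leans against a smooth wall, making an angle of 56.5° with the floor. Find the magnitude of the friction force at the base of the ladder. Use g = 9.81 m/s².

f ≈ 39 N

About the foot of the ladder:
Ladder weight 12×9.81 = 117.7 N acts at 1.89 m along the ladder; its horizontal arm is 1.89·cos56.5° = 1.043 m → τ = 122.8 N·m clockwise.
Wall normal N acts horizontally at the top; its moment arm is the height L sinθ = 3.78·sin56.5° = 3.152 m, counterclockwise.
For rotational equilibrium, N × 3.152 = 122.8, so N = 39 N.
ΣFx = 0: friction at the foot balances the wall's push, so f = N_wall = 39 N.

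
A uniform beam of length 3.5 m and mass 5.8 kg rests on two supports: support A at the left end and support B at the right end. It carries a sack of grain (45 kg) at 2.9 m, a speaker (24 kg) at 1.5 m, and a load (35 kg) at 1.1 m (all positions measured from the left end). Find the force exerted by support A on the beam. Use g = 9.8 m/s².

R_A ≈ 474 N

Taking torques about support B:
Beam weight: 5.8 × 9.8 = 56.84 N down at 1.75 m → arm 1.75 m, τ = 56.84 × 1.75 = 99.47 N·m counterclockwise.
Sack of grain: 45 × 9.8 = 441 N down at 2.9 m → arm 0.6 m, τ = 441 × 0.6 = 264.6 N·m counterclockwise.
Speaker: 24 × 9.8 = 235.2 N down at 1.5 m → arm 2 m, τ = 235.2 × 2 = 470.4 N·m counterclockwise.
Load: 35 × 9.8 = 343 N down at 1.1 m → arm 2.4 m, τ = 343 × 2.4 = 823.2 N·m counterclockwise.
Net load moment about support B = 1658 N·m counterclockwise.
Reaction R at support A is upward at 0 m, arm 3.5 m → moment R × 3.5 clockwise.
For rotational equilibrium, R × 3.5 = 1658, so R = 474 N.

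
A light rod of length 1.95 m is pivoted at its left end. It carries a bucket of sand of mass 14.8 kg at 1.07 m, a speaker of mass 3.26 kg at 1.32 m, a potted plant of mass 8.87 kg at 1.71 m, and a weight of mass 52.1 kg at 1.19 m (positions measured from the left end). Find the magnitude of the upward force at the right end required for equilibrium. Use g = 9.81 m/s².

F ≈ 490 N

About the left end:
Bucket of sand: 14.8 × 9.81 = 145.2 N down at 1.07 m → arm 1.07 m, τ = 145.2 × 1.07 = 155.4 N·m clockwise.
Speaker: 3.26 × 9.81 = 31.98 N down at 1.32 m → arm 1.32 m, τ = 31.98 × 1.32 = 42.21 N·m clockwise.
Potted plant: 8.87 × 9.81 = 87.01 N down at 1.71 m → arm 1.71 m, τ = 87.01 × 1.71 = 148.8 N·m clockwise.
Weight: 52.1 × 9.81 = 511.1 N down at 1.19 m → arm 1.19 m, τ = 511.1 × 1.19 = 608.2 N·m clockwise.
Net moment of the loads = 954.6 N·m clockwise.
The upward force F acts at the right end, arm 1.95 m, giving F × 1.95 counterclockwise.
For rotational equilibrium, F × 1.95 = 954.6, so F = 954.6 / 1.95 = 490 N.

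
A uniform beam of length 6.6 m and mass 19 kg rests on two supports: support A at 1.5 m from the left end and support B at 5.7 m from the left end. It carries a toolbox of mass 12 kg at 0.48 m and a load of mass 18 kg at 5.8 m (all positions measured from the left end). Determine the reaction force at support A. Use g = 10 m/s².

Choose support B as the axis so its reaction then has zero moment arm.
Beam weight: 19 × 10 = 190 N down at 3.3 m → arm 2.4 m, τ = 190 × 2.4 = 456 N·m counterclockwise.
Toolbox: 12 × 10 = 120 N down at 0.48 m → arm 5.22 m, τ = 120 × 5.22 = 626.4 N·m counterclockwise.
Load: 18 × 10 = 180 N down at 5.8 m → arm 0.1 m, τ = 180 × 0.1 = 18 N·m clockwise.
Net load moment about support B = 1064 N·m counterclockwise.
Reaction R at support A is upward at 1.5 m, arm 4.2 m → moment R × 4.2 clockwise.
For rotational equilibrium, R × 4.2 = 1064, so R = 253 N.

R_A ≈ 253 N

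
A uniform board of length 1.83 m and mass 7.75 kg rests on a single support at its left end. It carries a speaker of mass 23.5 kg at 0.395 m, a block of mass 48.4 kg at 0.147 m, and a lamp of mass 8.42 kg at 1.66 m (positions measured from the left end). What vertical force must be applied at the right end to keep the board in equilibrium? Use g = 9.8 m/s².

Sum moments about the left end (the unknown pivot reaction has zero arm there).
Beam weight: 7.75 × 9.8 = 75.95 N down at 0.915 m → arm 0.915 m, τ = 75.95 × 0.915 = 69.49 N·m clockwise.
Speaker: 23.5 × 9.8 = 230.3 N down at 0.395 m → arm 0.395 m, τ = 230.3 × 0.395 = 90.97 N·m clockwise.
Block: 48.4 × 9.8 = 474.3 N down at 0.147 m → arm 0.147 m, τ = 474.3 × 0.147 = 69.72 N·m clockwise.
Lamp: 8.42 × 9.8 = 82.52 N down at 1.66 m → arm 1.66 m, τ = 82.52 × 1.66 = 137 N·m clockwise.
Net moment of the loads = 367.2 N·m clockwise.
The upward force F acts at the right end, arm 1.83 m, giving F × 1.83 counterclockwise.
Στ = 0 ⇒ F × 1.83 = 367.2 ⇒ F = 367.2 / 1.83 = 201 N.

F ≈ 201 N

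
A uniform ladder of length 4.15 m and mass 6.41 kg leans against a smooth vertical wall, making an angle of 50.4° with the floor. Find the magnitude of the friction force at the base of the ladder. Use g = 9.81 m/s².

About the foot of the ladder:
Ladder weight 6.41×9.81 = 62.88 N acts at 2.075 m along the ladder; its horizontal arm is 2.075·cos50.4° = 1.323 m → τ = 83.19 N·m clockwise.
Wall normal N acts horizontally at the top; its moment arm is the height L sinθ = 4.15·sin50.4° = 3.198 m, counterclockwise.
Στ = 0 ⇒ N × 3.198 = 83.19 ⇒ N = 26 N.
ΣFx = 0: friction at the foot balances the wall's push, so f = N_wall = 26 N.

f ≈ 26 N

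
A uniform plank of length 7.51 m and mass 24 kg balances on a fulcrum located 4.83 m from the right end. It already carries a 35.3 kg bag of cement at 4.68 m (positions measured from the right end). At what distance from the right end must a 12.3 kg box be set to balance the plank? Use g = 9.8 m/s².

x ≈ 7.36 m from the right end

About the fulcrum (at 4.83 m from the right end):
Beam weight: 24 × 9.8 = 235.2 N down at 3.755 m → arm 1.075 m, τ = 235.2 × 1.075 = 252.8 N·m clockwise.
Bag of cement: 35.3 × 9.8 = 345.9 N down at 4.68 m → arm 0.15 m, τ = 345.9 × 0.15 = 51.88 N·m clockwise.
Net moment of existing loads = 304.7 N·m clockwise.
The box weighs 12.3 × 9.8 = 120.5 N and must supply an equal counterclockwise moment, so its lever arm about the fulcrum is 304.7 / 120.5 = 2.53 m.
That puts it at 4.83 + 2.53 = 7.36 m from the right end.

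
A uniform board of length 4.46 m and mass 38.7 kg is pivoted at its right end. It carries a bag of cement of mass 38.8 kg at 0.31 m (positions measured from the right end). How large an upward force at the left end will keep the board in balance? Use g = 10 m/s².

F ≈ 220 N

Sum moments about the right end (the unknown pivot reaction has zero arm there).
Beam weight: 38.7 × 10 = 387 N down at 2.23 m → arm 2.23 m, τ = 387 × 2.23 = 863 N·m counterclockwise.
Bag of cement: 38.8 × 10 = 388 N down at 0.31 m → arm 0.31 m, τ = 388 × 0.31 = 120.3 N·m counterclockwise.
Net moment of the loads = 983.3 N·m counterclockwise.
The upward force F acts at the left end, arm 4.46 m, giving F × 4.46 clockwise.
Setting net torque to zero: F × 4.46 = 983.3 → F = 983.3 / 4.46 = 220 N.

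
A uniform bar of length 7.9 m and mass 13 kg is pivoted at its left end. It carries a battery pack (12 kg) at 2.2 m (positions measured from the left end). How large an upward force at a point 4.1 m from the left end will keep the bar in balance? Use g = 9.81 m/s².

Taking torques about the left end:
Beam weight: 13 × 9.81 = 127.5 N down at 3.95 m → arm 3.95 m, τ = 127.5 × 3.95 = 503.6 N·m clockwise.
Battery pack: 12 × 9.81 = 117.7 N down at 2.2 m → arm 2.2 m, τ = 117.7 × 2.2 = 258.9 N·m clockwise.
Net moment of the loads = 762.5 N·m clockwise.
The upward force F acts at a point 4.1 m from the left end, arm 4.1 m, giving F × 4.1 counterclockwise.
Setting net torque to zero: F × 4.1 = 762.5 → F = 762.5 / 4.1 = 186 N.

F ≈ 186 N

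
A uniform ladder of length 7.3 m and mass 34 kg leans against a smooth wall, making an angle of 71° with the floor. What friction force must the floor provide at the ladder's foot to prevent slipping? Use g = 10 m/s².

Taking torques about the foot of the ladder:
Ladder weight 34×10 = 340 N acts at 3.65 m along the ladder; its horizontal arm is 3.65·cos71° = 1.188 m → τ = 403.9 N·m clockwise.
Wall normal N acts horizontally at the top; its moment arm is the height L sinθ = 7.3·sin71° = 6.902 m, counterclockwise.
Στ = 0 ⇒ N × 6.902 = 403.9 ⇒ N = 58.5 N.
ΣFx = 0: friction at the foot balances the wall's push, so f = N_wall = 58.5 N.

f ≈ 58.5 N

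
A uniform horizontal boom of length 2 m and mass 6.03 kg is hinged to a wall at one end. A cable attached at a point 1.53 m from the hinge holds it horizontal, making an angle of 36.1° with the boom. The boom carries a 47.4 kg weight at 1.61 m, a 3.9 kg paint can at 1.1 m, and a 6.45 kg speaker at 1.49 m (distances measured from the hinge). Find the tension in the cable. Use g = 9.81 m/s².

T ≈ 1050 N

About the hinge:
Beam weight: 6.03 × 9.81 = 59.15 N down at 1 m → arm 1 m, τ = 59.15 × 1 = 59.15 N·m clockwise.
Weight: 47.4 × 9.81 = 465 N down at 1.61 m → arm 1.61 m, τ = 465 × 1.61 = 748.7 N·m clockwise.
Paint can: 3.9 × 9.81 = 38.26 N down at 1.1 m → arm 1.1 m, τ = 38.26 × 1.1 = 42.09 N·m clockwise.
Speaker: 6.45 × 9.81 = 63.27 N down at 1.49 m → arm 1.49 m, τ = 63.27 × 1.49 = 94.27 N·m clockwise.
Total clockwise load moment = 944.2 N·m.
The cable tension T acts at 1.53 m; only its component perpendicular to the boom, T sinθ, produces torque. sin 36.1° = 0.5892.
Στ = 0 ⇒ T × 1.53 × 0.5892 = 944.2 ⇒ T = 944.2 / 0.9015 = 1050 N.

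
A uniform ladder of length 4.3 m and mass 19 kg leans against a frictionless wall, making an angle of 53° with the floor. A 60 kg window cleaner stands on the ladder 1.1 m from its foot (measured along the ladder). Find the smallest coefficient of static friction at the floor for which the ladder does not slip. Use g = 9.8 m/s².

Sum moments about the foot of the ladder (the floor normal and friction both act there and drop out).
Ladder weight 19×9.8 = 186.2 N acts at 2.15 m along the ladder; its horizontal arm is 2.15·cos53° = 1.294 m → τ = 240.9 N·m clockwise.
Window cleaner: 60×9.8 = 588 N at 1.1 m → arm 0.662 m → τ = 389.3 N·m clockwise.
Wall normal N acts horizontally at the top; its moment arm is the height L sinθ = 4.3·sin53° = 3.434 m, counterclockwise.
For rotational equilibrium, N × 3.434 = 630.2, so N = 183.5 N.
ΣFx = 0 ⇒ f = N_wall = 183.5 N. ΣFy = 0 ⇒ N_floor = 774.2 N.
μ_min = f / N_floor = 183.5 / 774.2 = 0.237.

μ_min ≈ 0.237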